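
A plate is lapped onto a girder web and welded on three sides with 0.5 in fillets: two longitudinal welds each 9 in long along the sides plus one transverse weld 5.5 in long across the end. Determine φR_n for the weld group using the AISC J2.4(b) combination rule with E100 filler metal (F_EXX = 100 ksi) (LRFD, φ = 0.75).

φR_n ≈ 375 kip

t_e = 0.707 × 0.5 = 0.3535 in.
R_nwl = 0.6 × 100 × 0.3535 × 18 = 381.8 kip (longitudinal, 2 welds).
R_nwt = 0.6 × 100 × 0.3535 × 5.5 = 116.7 kip (transverse, base value).
(i) R_nwl + R_nwt = 498.4 kip; (ii) 0.85 R_nwl + 1.5 R_nwt = 499.5 kip.
R_n = max = 499.5 kip [governs: (ii)]; φR_n = 374.6 kip.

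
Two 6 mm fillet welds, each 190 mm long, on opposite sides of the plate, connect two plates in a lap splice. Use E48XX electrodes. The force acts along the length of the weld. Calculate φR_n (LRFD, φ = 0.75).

E48XX → F_EXX = 480 MPa.
Effective throat t_e = 0.707 × 6 = 4.242 mm.
Total length L = 380 mm; A_we = 4.242 × 380 = 1612 mm².
F_nw = 0.6 F_EXX = 0.6 × 480 = 288 MPa.
φR_n = 0.75 × 288 × 1612 × 10⁻³ = 348.2 kN.

φR_n ≈ 348 kN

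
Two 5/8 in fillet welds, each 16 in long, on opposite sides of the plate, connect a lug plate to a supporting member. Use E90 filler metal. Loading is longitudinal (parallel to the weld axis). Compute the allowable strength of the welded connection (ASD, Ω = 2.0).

E90XX → F_EXX = 90 ksi.
Effective throat t_e = 0.707 × 0.625 = 0.4419 in.
Total length L = 32 in; A_we = 0.4419 × 32 = 14.14 in².
F_nw = 0.6 F_EXX = 0.6 × 90 = 54 ksi.
R_n = 54 × 14.14 = 763.6 kips; R_n/Ω = 763.6/2.0 = 381.8 kips.

R_n/Ω ≈ 382 kips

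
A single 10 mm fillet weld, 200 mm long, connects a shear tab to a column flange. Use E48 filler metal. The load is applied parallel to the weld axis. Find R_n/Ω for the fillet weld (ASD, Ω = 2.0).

R_n/Ω ≈ 204 kN

E48XX → F_EXX = 480 MPa.
Effective throat t_e = 0.707 × 10 = 7.07 mm.
Total length L = 200 mm; A_we = 7.07 × 200 = 1414 mm².
F_nw = 0.6 F_EXX = 0.6 × 480 = 288 MPa.
R_n = 288 × 1414 × 10⁻³ = 407.2 kN; R_n/Ω = 407.2/2.0 = 203.6 kN.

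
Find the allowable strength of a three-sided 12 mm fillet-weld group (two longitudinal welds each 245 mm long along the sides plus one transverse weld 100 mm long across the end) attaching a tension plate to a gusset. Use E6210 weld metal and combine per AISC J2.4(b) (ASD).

E62XX → F_EXX = 620 MPa.
t_e = 0.707 × 12 = 8.484 mm.
R_nwl = 0.6 × 620 × 8.484 × 490 × 10⁻³ = 1546 kN (longitudinal, 2 welds).
R_nwt = 0.6 × 620 × 8.484 × 100 × 10⁻³ = 315.6 kN (transverse, base value).
(i) R_nwl + R_nwt = 1862 kN; (ii) 0.85 R_nwl + 1.5 R_nwt = 1788 kN.
R_n = max = 1862 kN [governs: (i)]; R_n/Ω = 931 kN.

R_n/Ω ≈ 931 kN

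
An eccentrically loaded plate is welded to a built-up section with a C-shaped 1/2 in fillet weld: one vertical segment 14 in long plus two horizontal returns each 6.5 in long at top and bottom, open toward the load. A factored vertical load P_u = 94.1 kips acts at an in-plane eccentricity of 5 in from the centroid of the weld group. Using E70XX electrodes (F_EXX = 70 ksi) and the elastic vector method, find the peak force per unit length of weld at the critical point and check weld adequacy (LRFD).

f_max ≈ 6.74 kip/in; adequate

Total weld length L_w = 27 in. Treat welds as unit-width lines.
Centroid: x̄ = 2×6.5×3.25 / 27 = 1.565 in from the vertical weld.
Polar moment about centroid: J = I_x + I_y = [14³/12 + 2×6.5×7²] + [14×1.565² + 2(6.5³/12 + 6.5×1.685²)] = 982.6 in³.
Direct shear f_v = P/L_w = 94.1 / 27 = 3.485 kip/in (vertical).
Torsion M = P·e = 94.1 × 5 = 470.5 kip·in.
Critical point at (x, y) = (4.935, 7) from centroid. f_tx = M·y/J = 3.352 kip/in; f_ty = M·x/J = 2.363 kip/in.
Resultant f_max = √[f_tx² + (f_v + f_ty)²] = √[3.352² + (3.485 + 2.363)²] = 6.741 kip/in.
Capacity per unit length: φr_n = 0.75 × 0.6 × 70 × (0.707 × 0.5) = 11.14 kip/in.
6.741 ≤ 11.14 → adequate.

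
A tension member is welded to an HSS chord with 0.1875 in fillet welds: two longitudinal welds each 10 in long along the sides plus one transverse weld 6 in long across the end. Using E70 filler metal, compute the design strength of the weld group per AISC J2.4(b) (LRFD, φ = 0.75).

φR_n ≈ 109 kips

E70XX → F_EXX = 70 ksi.
t_e = 0.707 × 0.1875 = 0.1326 in.
R_nwl = 0.6 × 70 × 0.1326 × 20 = 111.4 kips (longitudinal, 2 welds).
R_nwt = 0.6 × 70 × 0.1326 × 6 = 33.41 kips (transverse, base value).
(i) R_nwl + R_nwt = 144.8 kips; (ii) 0.85 R_nwl + 1.5 R_nwt = 144.8 kips.
R_n = max = 144.8 kips [governs: (ii)]; φR_n = 108.6 kips.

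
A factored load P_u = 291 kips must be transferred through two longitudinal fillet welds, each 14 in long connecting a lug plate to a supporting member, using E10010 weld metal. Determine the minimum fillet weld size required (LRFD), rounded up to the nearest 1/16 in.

E100XX → F_EXX = 100 ksi.
Total weld length L = 28 in.
Required throat t_e = P_u / (φ × 0.6 F_EXX × L) = 291 / (0.75 × 0.6 × 100 × 28) = 0.231 in.
Required leg w = t_e / 0.707 = 0.3267 in → use 3/8 in.

w = 3/8 in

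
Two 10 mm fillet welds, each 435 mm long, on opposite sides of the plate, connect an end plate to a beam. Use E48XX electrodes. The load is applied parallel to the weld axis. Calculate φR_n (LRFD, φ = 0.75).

E48XX → F_EXX = 480 MPa.
Effective throat t_e = 0.707 × 10 = 7.07 mm.
Total length L = 870 mm; A_we = 7.07 × 870 = 6151 mm².
F_nw = 0.6 F_EXX = 0.6 × 480 = 288 MPa.
φR_n = 0.75 × 288 × 6151 × 10⁻³ = 1329 kN.

φR_n ≈ 1330 kN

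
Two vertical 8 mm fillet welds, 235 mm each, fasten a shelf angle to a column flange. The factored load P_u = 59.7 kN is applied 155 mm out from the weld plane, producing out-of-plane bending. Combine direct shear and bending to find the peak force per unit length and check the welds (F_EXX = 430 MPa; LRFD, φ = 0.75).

f_max ≈ 518 N/mm; adequate

L_w = 2 × 235 = 470 mm; section modulus (unit throat) S = 2 × L²/6 = 18410 mm².
Direct shear f_v = P/L_w = 59.7×10³/470 = 127 N/mm.
Moment M = P × e = 59.7×10³ × 155 = 9253500 N·mm; bending f_b = M/S = 502.7 N/mm.
f_max = √(f_v² + f_b²) = √(127² + 502.7²) = 518.5 N/mm.
φr_n = 0.75 × 0.6 × 430 × (0.707 × 8) = 1094 N/mm → adequate.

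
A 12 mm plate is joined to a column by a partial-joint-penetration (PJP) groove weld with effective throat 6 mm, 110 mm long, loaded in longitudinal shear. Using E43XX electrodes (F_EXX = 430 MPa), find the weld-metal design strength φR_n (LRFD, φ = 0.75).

φR_n ≈ 128 kN

Effective throat (given) t_e = 6 mm.
A_we = 6 × 110 = 660 mm².
F_nw = 0.6 F_EXX = 258 MPa.
φR_n = 0.75 × 258 × 660 × 10⁻³ = 127.7 kN.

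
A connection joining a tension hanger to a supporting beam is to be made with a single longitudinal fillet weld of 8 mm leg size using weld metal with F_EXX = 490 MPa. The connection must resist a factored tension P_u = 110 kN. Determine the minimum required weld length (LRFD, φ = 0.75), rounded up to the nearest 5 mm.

L = 90 mm

Throat t_e = 0.707 × 8 = 5.656 mm.
φr_n = 0.75 × 0.6 × 490 × 5.656 × 10⁻³ = 1.247 kN/mm.
L_req = P_u / φr_n = 110 / 1.247 = 88.2 mm total.
Round up → use L = 90 mm.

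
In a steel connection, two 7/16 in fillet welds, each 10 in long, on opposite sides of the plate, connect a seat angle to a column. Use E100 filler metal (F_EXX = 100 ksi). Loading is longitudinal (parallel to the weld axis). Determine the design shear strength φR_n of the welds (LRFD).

φR_n ≈ 278 kip

Effective throat t_e = 0.707 × 0.4375 = 0.3093 in.
Total length L = 20 in; A_we = 0.3093 × 20 = 6.186 in².
F_nw = 0.6 F_EXX = 0.6 × 100 = 60 ksi.
φR_n = 0.75 × 60 × 6.186 = 278.4 kip.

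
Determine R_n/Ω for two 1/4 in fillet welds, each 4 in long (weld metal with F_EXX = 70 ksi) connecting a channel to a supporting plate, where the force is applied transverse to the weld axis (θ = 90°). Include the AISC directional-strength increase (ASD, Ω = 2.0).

R_n/Ω ≈ 44.5 kip

t_e = 0.707 × 0.25 = 0.1767 in; A_we = 0.1767 × 8 = 1.414 in².
Directional factor: 1.0 + 0.5 sin^1.5(90°) = 1.5.
F_nw = 0.6 × 70 × 1.5 = 63 ksi.
R_n/Ω = (63 × 1.414) / 2.0 = 44.54 kip.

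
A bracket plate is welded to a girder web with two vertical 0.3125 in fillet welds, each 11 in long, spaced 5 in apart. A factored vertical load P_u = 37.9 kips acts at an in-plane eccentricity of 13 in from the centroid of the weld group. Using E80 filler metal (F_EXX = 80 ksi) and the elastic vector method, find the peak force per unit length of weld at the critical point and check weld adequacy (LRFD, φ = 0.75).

f_max ≈ 9.13 kip/in; NOT adequate

Total weld length L_w = 22 in. Treat welds as unit-width lines.
Polar moment about centroid: J = 2[d³/12 + d(b/2)²] = 2[11³/12 + 11×2.5²] = 359.3 in³.
Direct shear f_v = P/L_w = 37.9 / 22 = 1.723 kip/in (vertical).
Torsion M = P·e = 37.9 × 13 = 492.7 kip·in.
Critical point at (x, y) = (2.5, 5.5) from centroid. f_tx = M·y/J = 7.541 kip/in; f_ty = M·x/J = 3.428 kip/in.
Resultant f_max = √[f_tx² + (f_v + f_ty)²] = √[7.541² + (1.723 + 3.428)²] = 9.132 kip/in.
Capacity per unit length: φr_n = 0.75 × 0.6 × 80 × (0.707 × 0.3125) = 7.954 kip/in.
9.132 > 7.954 → NOT adequate.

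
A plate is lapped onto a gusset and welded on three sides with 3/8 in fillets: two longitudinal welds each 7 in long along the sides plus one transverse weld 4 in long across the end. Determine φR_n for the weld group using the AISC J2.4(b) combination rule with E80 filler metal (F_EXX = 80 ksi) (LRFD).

φR_n ≈ 172 kip

t_e = 0.707 × 0.375 = 0.2651 in.
R_nwl = 0.6 × 80 × 0.2651 × 14 = 178.2 kip (longitudinal, 2 welds).
R_nwt = 0.6 × 80 × 0.2651 × 4 = 50.9 kip (transverse, base value).
(i) R_nwl + R_nwt = 229.1 kip; (ii) 0.85 R_nwl + 1.5 R_nwt = 227.8 kip.
R_n = max = 229.1 kip [governs: (i)]; φR_n = 171.8 kip.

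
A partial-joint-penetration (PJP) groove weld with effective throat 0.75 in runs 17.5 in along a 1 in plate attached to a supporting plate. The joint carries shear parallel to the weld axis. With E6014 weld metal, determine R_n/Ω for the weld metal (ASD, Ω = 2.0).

E60XX → F_EXX = 60 ksi.
Effective throat (given) t_e = 0.75 in.
A_we = 0.75 × 17.5 = 13.12 in².
F_nw = 0.6 F_EXX = 36 ksi.
R_n/Ω = (36 × 13.12) / 2.0 = 236.2 kips.

R_n/Ω ≈ 236 kips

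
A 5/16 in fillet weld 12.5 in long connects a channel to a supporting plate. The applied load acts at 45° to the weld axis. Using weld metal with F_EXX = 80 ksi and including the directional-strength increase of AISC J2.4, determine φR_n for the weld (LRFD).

φR_n ≈ 129 kip

t_e = 0.707 × 0.3125 = 0.2209 in; A_we = 0.2209 × 12.5 = 2.762 in².
Directional factor: 1.0 + 0.5 sin^1.5(45°) = 1.297.
F_nw = 0.6 × 80 × 1.297 = 62.27 ksi.
φR_n = 0.75 × 62.27 × 2.762 = 129 kip.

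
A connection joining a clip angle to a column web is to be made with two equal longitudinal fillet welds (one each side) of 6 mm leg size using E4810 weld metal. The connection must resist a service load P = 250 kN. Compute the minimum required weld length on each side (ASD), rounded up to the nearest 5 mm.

E48XX → F_EXX = 480 MPa.
Throat t_e = 0.707 × 6 = 4.242 mm.
r_n/Ω = (0.6 × 480 × 4.242) / 2.0 = 610.8 N/mm = 0.6108 kN/mm.
L_req = P / (r_n/Ω) = 250 / 0.6108 = 409.3 mm total.
Per side: 409.3 / 2 = 204.6 mm.
Round up → use L = 205 mm on each side.

L = 205 mm on each side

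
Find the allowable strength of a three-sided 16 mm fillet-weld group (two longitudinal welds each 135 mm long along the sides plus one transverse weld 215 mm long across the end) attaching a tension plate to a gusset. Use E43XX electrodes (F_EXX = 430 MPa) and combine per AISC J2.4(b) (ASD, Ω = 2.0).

R_n/Ω ≈ 806 kN

t_e = 0.707 × 16 = 11.31 mm.
R_nwl = 0.6 × 430 × 11.31 × 270 × 10⁻³ = 788 kN (longitudinal, 2 welds).
R_nwt = 0.6 × 430 × 11.31 × 215 × 10⁻³ = 627.5 kN (transverse, base value).
(i) R_nwl + R_nwt = 1415 kN; (ii) 0.85 R_nwl + 1.5 R_nwt = 1611 kN.
R_n = max = 1611 kN [governs: (ii)]; R_n/Ω = 805.5 kN.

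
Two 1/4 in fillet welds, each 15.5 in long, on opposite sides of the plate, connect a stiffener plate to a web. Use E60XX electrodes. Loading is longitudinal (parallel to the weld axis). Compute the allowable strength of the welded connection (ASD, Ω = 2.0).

E60XX → F_EXX = 60 ksi.
Effective throat t_e = 0.707 × 0.25 = 0.1767 in.
Total length L = 31 in; A_we = 0.1767 × 31 = 5.479 in².
F_nw = 0.6 F_EXX = 0.6 × 60 = 36 ksi.
R_n = 36 × 5.479 = 197.3 kips; R_n/Ω = 197.3/2.0 = 98.63 kips.

R_n/Ω ≈ 98.6 kips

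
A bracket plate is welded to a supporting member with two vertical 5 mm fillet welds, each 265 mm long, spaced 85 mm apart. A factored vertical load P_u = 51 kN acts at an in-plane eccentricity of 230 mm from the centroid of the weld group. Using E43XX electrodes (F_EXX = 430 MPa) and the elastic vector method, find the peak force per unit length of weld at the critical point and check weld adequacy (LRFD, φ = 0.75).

Total weld length L_w = 530 mm. Treat welds as unit-width lines.
Polar moment about centroid: J = 2[d³/12 + d(b/2)²] = 2[265³/12 + 265×42.5²] = 4059000 mm³.
Direct shear f_v = P/L_w = 51×10³ / 530 = 96.23 N/mm (vertical).
Torsion M = P·e = 51×10³ × 230 = 11730000 N·mm.
Critical point at (x, y) = (42.5, 132.5) from centroid. f_tx = M·y/J = 382.9 N/mm; f_ty = M·x/J = 122.8 N/mm.
Resultant f_max = √[f_tx² + (f_v + f_ty)²] = √[382.9² + (96.23 + 122.8)²] = 441.1 N/mm.
Capacity per unit length: φr_n = 0.75 × 0.6 × 430 × (0.707 × 5) = 684 N/mm.
441.1 ≤ 684 → adequate.

f_max ≈ 441 N/mm; adequate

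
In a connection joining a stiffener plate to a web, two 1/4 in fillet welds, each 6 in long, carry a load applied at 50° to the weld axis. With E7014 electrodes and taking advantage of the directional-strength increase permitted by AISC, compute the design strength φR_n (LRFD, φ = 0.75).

φR_n ≈ 89.2 kips

E70XX → F_EXX = 70 ksi.
t_e = 0.707 × 0.25 = 0.1767 in; A_we = 0.1767 × 12 = 2.121 in².
Directional factor: 1.0 + 0.5 sin^1.5(50°) = 1.335.
F_nw = 0.6 × 70 × 1.335 = 56.08 ksi.
φR_n = 0.75 × 56.08 × 2.121 = 89.21 kips.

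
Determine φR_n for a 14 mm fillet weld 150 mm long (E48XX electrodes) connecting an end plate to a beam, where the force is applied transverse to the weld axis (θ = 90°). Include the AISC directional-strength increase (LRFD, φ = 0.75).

φR_n ≈ 481 kN

E48XX → F_EXX = 480 MPa.
t_e = 0.707 × 14 = 9.898 mm; A_we = 9.898 × 150 = 1485 mm².
Directional factor: 1.0 + 0.5 sin^1.5(90°) = 1.5.
F_nw = 0.6 × 480 × 1.5 = 432 MPa.
φR_n = 0.75 × 432 × 1485 × 10⁻³ = 481 kN.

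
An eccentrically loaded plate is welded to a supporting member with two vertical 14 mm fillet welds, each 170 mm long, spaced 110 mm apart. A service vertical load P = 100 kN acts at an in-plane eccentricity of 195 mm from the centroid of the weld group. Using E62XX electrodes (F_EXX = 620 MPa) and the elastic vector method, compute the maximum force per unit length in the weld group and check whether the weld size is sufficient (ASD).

f_max ≈ 1250 N/mm; adequate

Total weld length L_w = 340 mm. Treat welds as unit-width lines.
Polar moment about centroid: J = 2[d³/12 + d(b/2)²] = 2[170³/12 + 170×55²] = 1847000 mm³.
Direct shear f_v = P/L_w = 100×10³ / 340 = 294.1 N/mm (vertical).
Torsion M = P·e = 100×10³ × 195 = 19500000 N·mm.
Critical point at (x, y) = (55, 85) from centroid. f_tx = M·y/J = 897.2 N/mm; f_ty = M·x/J = 580.6 N/mm.
Resultant f_max = √[f_tx² + (f_v + f_ty)²] = √[897.2² + (294.1 + 580.6)²] = 1253 N/mm.
Capacity per unit length: r_n/Ω = (1/2.0) × 0.6 × 620 × (0.707 × 14) = 1841 N/mm.
1253 ≤ 1841 → adequate.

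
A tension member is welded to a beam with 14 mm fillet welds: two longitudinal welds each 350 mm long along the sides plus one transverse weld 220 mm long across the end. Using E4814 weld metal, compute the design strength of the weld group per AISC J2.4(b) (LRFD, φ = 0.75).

φR_n ≈ 1980 kN

E48XX → F_EXX = 480 MPa.
t_e = 0.707 × 14 = 9.898 mm.
R_nwl = 0.6 × 480 × 9.898 × 700 × 10⁻³ = 1995 kN (longitudinal, 2 welds).
R_nwt = 0.6 × 480 × 9.898 × 220 × 10⁻³ = 627.1 kN (transverse, base value).
(i) R_nwl + R_nwt = 2623 kN; (ii) 0.85 R_nwl + 1.5 R_nwt = 2637 kN.
R_n = max = 2637 kN [governs: (ii)]; φR_n = 1978 kN.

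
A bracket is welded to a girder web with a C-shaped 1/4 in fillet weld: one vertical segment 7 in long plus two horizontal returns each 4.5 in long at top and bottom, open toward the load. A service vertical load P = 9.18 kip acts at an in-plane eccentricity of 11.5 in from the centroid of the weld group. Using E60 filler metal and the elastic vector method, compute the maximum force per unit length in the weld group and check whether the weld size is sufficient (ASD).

f_max ≈ 3.31 kip/in; NOT adequate

E60XX → F_EXX = 60 ksi.
Total weld length L_w = 16 in. Treat welds as unit-width lines.
Centroid: x̄ = 2×4.5×2.25 / 16 = 1.266 in from the vertical weld.
Polar moment about centroid: J = I_x + I_y = [7³/12 + 2×4.5×3.5²] + [7×1.266² + 2(4.5³/12 + 4.5×0.9844²)] = 174 in³.
Direct shear f_v = P/L_w = 9.18 / 16 = 0.5737 kip/in (vertical).
Torsion M = P·e = 9.18 × 11.5 = 105.57 kip·in.
Critical point at (x, y) = (3.234, 3.5) from centroid. f_tx = M·y/J = 2.124 kip/in; f_ty = M·x/J = 1.963 kip/in.
Resultant f_max = √[f_tx² + (f_v + f_ty)²] = √[2.124² + (0.5737 + 1.963)²] = 3.309 kip/in.
Capacity per unit length: r_n/Ω = (1/2.0) × 0.6 × 60 × (0.707 × 0.25) = 3.181 kip/in.
3.309 > 3.181 → NOT adequate.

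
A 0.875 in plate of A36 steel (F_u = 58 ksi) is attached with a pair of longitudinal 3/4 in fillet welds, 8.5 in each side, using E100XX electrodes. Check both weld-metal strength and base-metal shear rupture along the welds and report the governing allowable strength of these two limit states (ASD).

E100XX → F_EXX = 100 ksi.
t_e = 0.707 × 0.75 = 0.5302 in; L = 17 in.
Weld metal: R_n/Ω = (1/2.0) × 0.6 × 100 × 0.5302 × 17 = 270.4 kip.
Base metal (shear rupture): R_n/Ω = (1/2.0) × 0.6 × 58 × 0.875 × 17 = 258.8 kip.
Governing: base-metal shear rupture.

R_n/Ω ≈ 259 kip (base-metal shear rupture governs)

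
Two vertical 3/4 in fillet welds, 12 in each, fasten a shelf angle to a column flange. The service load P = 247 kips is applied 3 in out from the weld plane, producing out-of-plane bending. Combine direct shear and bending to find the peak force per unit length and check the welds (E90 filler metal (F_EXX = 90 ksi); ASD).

f_max ≈ 18.6 kip/in; NOT adequate

L_w = 2 × 12 = 24 in; section modulus (unit throat) S = 2 × L²/6 = 48 in².
Direct shear f_v = P/L_w = 247/24 = 10.29 kip/in.
Moment M = P × e = 247 × 3 = 741 kip·in; bending f_b = M/S = 15.44 kip/in.
f_max = √(f_v² + f_b²) = √(10.29² + 15.44²) = 18.55 kip/in.
r_n/Ω = (1/2.0) × 0.6 × 90 × (0.707 × 0.75) = 14.32 kip/in → NOT adequate.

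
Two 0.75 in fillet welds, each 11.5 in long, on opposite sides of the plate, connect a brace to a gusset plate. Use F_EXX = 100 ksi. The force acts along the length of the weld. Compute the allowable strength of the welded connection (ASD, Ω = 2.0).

R_n/Ω ≈ 366 kips

Effective throat t_e = 0.707 × 0.75 = 0.5302 in.
Total length L = 23 in; A_we = 0.5302 × 23 = 12.2 in².
F_nw = 0.6 F_EXX = 0.6 × 100 = 60 ksi.
R_n = 60 × 12.2 = 731.7 kips; R_n/Ω = 731.7/2.0 = 365.9 kips.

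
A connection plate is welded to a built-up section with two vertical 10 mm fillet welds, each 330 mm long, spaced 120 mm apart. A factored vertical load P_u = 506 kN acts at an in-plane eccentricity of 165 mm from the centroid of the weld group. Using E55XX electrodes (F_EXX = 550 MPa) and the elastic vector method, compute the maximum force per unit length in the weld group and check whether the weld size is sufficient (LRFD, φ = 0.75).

Total weld length L_w = 660 mm. Treat welds as unit-width lines.
Polar moment about centroid: J = 2[d³/12 + d(b/2)²] = 2[330³/12 + 330×60²] = 8366000 mm³.
Direct shear f_v = P/L_w = 506×10³ / 660 = 766.7 N/mm (vertical).
Torsion M = P·e = 506×10³ × 165 = 83490000 N·mm.
Critical point at (x, y) = (60, 165) from centroid. f_tx = M·y/J = 1647 N/mm; f_ty = M·x/J = 598.8 N/mm.
Resultant f_max = √[f_tx² + (f_v + f_ty)²] = √[1647² + (766.7 + 598.8)²] = 2139 N/mm.
Capacity per unit length: φr_n = 0.75 × 0.6 × 550 × (0.707 × 10) = 1750 N/mm.
2139 > 1750 → NOT adequate.

f_max ≈ 2140 N/mm; NOT adequate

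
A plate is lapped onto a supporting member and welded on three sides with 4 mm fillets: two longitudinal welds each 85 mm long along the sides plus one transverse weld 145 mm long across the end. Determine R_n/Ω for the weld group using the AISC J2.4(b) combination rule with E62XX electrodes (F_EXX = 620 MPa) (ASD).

R_n/Ω ≈ 190 kN

t_e = 0.707 × 4 = 2.828 mm.
R_nwl = 0.6 × 620 × 2.828 × 170 × 10⁻³ = 178.8 kN (longitudinal, 2 welds).
R_nwt = 0.6 × 620 × 2.828 × 145 × 10⁻³ = 152.5 kN (transverse, base value).
(i) R_nwl + R_nwt = 331.4 kN; (ii) 0.85 R_nwl + 1.5 R_nwt = 380.8 kN.
R_n = max = 380.8 kN [governs: (ii)]; R_n/Ω = 190.4 kN.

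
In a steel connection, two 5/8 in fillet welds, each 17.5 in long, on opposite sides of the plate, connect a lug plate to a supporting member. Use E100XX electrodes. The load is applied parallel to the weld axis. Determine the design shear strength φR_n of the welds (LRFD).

φR_n ≈ 696 kip

E100XX → F_EXX = 100 ksi.
Effective throat t_e = 0.707 × 0.625 = 0.4419 in.
Total length L = 35 in; A_we = 0.4419 × 35 = 15.47 in².
F_nw = 0.6 F_EXX = 0.6 × 100 = 60 ksi.
φR_n = 0.75 × 60 × 15.47 = 696 kip.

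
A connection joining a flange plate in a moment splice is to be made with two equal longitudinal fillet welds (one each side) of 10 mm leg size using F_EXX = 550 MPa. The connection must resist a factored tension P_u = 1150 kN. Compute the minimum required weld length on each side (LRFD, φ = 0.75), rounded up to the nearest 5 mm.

L = 330 mm on each side

Throat t_e = 0.707 × 10 = 7.07 mm.
φr_n = 0.75 × 0.6 × 550 × 7.07 × 10⁻³ = 1.75 kN/mm.
L_req = P_u / φr_n = 1150 / 1.75 = 657.2 mm total.
Per side: 657.2 / 2 = 328.6 mm.
Round up → use L = 330 mm on each side.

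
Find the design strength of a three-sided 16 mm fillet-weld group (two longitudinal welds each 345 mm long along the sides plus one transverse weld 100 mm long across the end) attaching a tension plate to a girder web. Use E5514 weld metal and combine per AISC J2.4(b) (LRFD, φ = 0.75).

φR_n ≈ 2210 kN

E55XX → F_EXX = 550 MPa.
t_e = 0.707 × 16 = 11.31 mm.
R_nwl = 0.6 × 550 × 11.31 × 690 × 10⁻³ = 2576 kN (longitudinal, 2 welds).
R_nwt = 0.6 × 550 × 11.31 × 100 × 10⁻³ = 373.3 kN (transverse, base value).
(i) R_nwl + R_nwt = 2949 kN; (ii) 0.85 R_nwl + 1.5 R_nwt = 2749 kN.
R_n = max = 2949 kN [governs: (i)]; φR_n = 2212 kN.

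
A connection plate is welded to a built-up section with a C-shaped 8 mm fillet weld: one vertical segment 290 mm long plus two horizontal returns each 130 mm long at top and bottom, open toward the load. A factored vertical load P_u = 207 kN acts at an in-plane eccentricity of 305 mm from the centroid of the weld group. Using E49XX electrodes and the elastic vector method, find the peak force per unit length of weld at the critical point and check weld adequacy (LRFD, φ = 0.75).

f_max ≈ 1560 N/mm; NOT adequate

E49XX → F_EXX = 490 MPa.
Total weld length L_w = 550 mm. Treat welds as unit-width lines.
Centroid: x̄ = 2×130×65 / 550 = 30.73 mm from the vertical weld.
Polar moment about centroid: J = I_x + I_y = [290³/12 + 2×130×145²] + [290×30.73² + 2(130³/12 + 130×34.27²)] = 8444000 mm³.
Direct shear f_v = P/L_w = 207×10³ / 550 = 376.4 N/mm (vertical).
Torsion M = P·e = 207×10³ × 305 = 63135000 N·mm.
Critical point at (x, y) = (99.27, 145) from centroid. f_tx = M·y/J = 1084 N/mm; f_ty = M·x/J = 742.2 N/mm.
Resultant f_max = √[f_tx² + (f_v + f_ty)²] = √[1084² + (376.4 + 742.2)²] = 1558 N/mm.
Capacity per unit length: φr_n = 0.75 × 0.6 × 490 × (0.707 × 8) = 1247 N/mm.
1558 > 1247 → NOT adequate.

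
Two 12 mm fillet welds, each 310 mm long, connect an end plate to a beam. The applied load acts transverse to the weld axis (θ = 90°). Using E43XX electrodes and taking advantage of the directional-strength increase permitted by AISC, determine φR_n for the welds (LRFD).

φR_n ≈ 1530 kN

E43XX → F_EXX = 430 MPa.
t_e = 0.707 × 12 = 8.484 mm; A_we = 8.484 × 620 = 5260 mm².
Directional factor: 1.0 + 0.5 sin^1.5(90°) = 1.5.
F_nw = 0.6 × 430 × 1.5 = 387 MPa.
φR_n = 0.75 × 387 × 5260 × 10⁻³ = 1527 kN.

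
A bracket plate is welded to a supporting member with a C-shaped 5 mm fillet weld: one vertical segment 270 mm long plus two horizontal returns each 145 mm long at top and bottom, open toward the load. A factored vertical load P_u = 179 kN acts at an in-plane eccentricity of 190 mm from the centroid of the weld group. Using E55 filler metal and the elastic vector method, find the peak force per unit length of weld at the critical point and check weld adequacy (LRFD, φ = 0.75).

E55XX → F_EXX = 550 MPa.
Total weld length L_w = 560 mm. Treat welds as unit-width lines.
Centroid: x̄ = 2×145×72.5 / 560 = 37.54 mm from the vertical weld.
Polar moment about centroid: J = I_x + I_y = [270³/12 + 2×145×135²] + [270×37.54² + 2(145³/12 + 145×34.96²)] = 8169000 mm³.
Direct shear f_v = P/L_w = 179×10³ / 560 = 319.6 N/mm (vertical).
Torsion M = P·e = 179×10³ × 190 = 34010000 N·mm.
Critical point at (x, y) = (107.5, 135) from centroid. f_tx = M·y/J = 562.1 N/mm; f_ty = M·x/J = 447.4 N/mm.
Resultant f_max = √[f_tx² + (f_v + f_ty)²] = √[562.1² + (319.6 + 447.4)²] = 950.9 N/mm.
Capacity per unit length: φr_n = 0.75 × 0.6 × 550 × (0.707 × 5) = 874.9 N/mm.
950.9 > 874.9 → NOT adequate.

f_max ≈ 951 N/mm; NOT adequate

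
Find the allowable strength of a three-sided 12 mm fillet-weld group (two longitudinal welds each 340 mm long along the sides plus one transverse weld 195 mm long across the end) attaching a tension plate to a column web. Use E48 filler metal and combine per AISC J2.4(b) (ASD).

E48XX → F_EXX = 480 MPa.
t_e = 0.707 × 12 = 8.484 mm.
R_nwl = 0.6 × 480 × 8.484 × 680 × 10⁻³ = 1662 kN (longitudinal, 2 welds).
R_nwt = 0.6 × 480 × 8.484 × 195 × 10⁻³ = 476.5 kN (transverse, base value).
(i) R_nwl + R_nwt = 2138 kN; (ii) 0.85 R_nwl + 1.5 R_nwt = 2127 kN.
R_n = max = 2138 kN [governs: (i)]; R_n/Ω = 1069 kN.

R_n/Ω ≈ 1070 kN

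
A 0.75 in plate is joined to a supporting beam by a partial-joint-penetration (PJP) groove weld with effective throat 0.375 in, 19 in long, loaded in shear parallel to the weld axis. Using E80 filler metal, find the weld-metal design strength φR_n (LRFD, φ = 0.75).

φR_n ≈ 256 kip

E80XX → F_EXX = 80 ksi.
Effective throat (given) t_e = 0.375 in.
A_we = 0.375 × 19 = 7.125 in².
F_nw = 0.6 F_EXX = 48 ksi.
φR_n = 0.75 × 48 × 7.125 = 256.5 kip.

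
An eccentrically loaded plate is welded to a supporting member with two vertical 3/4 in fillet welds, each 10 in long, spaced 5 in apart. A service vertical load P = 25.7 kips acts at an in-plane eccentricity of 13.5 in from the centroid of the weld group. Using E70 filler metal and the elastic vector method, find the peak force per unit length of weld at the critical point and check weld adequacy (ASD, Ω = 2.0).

f_max ≈ 7.32 kip/in; adequate

E70XX → F_EXX = 70 ksi.
Total weld length L_w = 20 in. Treat welds as unit-width lines.
Polar moment about centroid: J = 2[d³/12 + d(b/2)²] = 2[10³/12 + 10×2.5²] = 291.7 in³.
Direct shear f_v = P/L_w = 25.7 / 20 = 1.285 kip/in (vertical).
Torsion M = P·e = 25.7 × 13.5 = 346.95 kip·in.
Critical point at (x, y) = (2.5, 5) from centroid. f_tx = M·y/J = 5.948 kip/in; f_ty = M·x/J = 2.974 kip/in.
Resultant f_max = √[f_tx² + (f_v + f_ty)²] = √[5.948² + (1.285 + 2.974)²] = 7.315 kip/in.
Capacity per unit length: r_n/Ω = (1/2.0) × 0.6 × 70 × (0.707 × 0.75) = 11.14 kip/in.
7.315 ≤ 11.14 → adequate.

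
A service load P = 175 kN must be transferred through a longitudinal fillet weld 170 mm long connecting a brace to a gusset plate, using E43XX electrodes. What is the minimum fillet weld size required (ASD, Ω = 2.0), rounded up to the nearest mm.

E43XX → F_EXX = 430 MPa.
Total weld length L = 170 mm.
Required throat t_e = P × Ω / (0.6 F_EXX × L) = 175 × 2.0 / (0.6 × 430 × 170 × 10⁻³) = 7.98 mm.
Required leg w = t_e / 0.707 = 11.29 mm → use 12 mm.

w = 12 mm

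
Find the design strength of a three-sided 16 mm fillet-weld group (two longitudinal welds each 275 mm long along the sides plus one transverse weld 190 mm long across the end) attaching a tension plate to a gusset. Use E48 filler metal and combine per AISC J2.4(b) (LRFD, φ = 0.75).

φR_n ≈ 1840 kN

E48XX → F_EXX = 480 MPa.
t_e = 0.707 × 16 = 11.31 mm.
R_nwl = 0.6 × 480 × 11.31 × 550 × 10⁻³ = 1792 kN (longitudinal, 2 welds).
R_nwt = 0.6 × 480 × 11.31 × 190 × 10⁻³ = 619 kN (transverse, base value).
(i) R_nwl + R_nwt = 2411 kN; (ii) 0.85 R_nwl + 1.5 R_nwt = 2452 kN.
R_n = max = 2452 kN [governs: (ii)]; φR_n = 1839 kN.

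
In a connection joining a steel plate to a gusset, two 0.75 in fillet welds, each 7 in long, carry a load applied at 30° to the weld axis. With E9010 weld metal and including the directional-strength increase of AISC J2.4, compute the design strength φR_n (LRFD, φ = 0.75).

E90XX → F_EXX = 90 ksi.
t_e = 0.707 × 0.75 = 0.5302 in; A_we = 0.5302 × 14 = 7.423 in².
Directional factor: 1.0 + 0.5 sin^1.5(30°) = 1.177.
F_nw = 0.6 × 90 × 1.177 = 63.55 ksi.
φR_n = 0.75 × 63.55 × 7.423 = 353.8 kip.

φR_n ≈ 354 kip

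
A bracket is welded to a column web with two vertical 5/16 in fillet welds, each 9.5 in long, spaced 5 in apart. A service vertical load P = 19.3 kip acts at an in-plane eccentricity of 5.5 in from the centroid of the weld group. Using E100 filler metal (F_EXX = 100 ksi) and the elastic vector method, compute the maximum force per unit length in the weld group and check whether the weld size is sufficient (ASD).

f_max ≈ 2.8 kip/in; adequate

Total weld length L_w = 19 in. Treat welds as unit-width lines.
Polar moment about centroid: J = 2[d³/12 + d(b/2)²] = 2[9.5³/12 + 9.5×2.5²] = 261.6 in³.
Direct shear f_v = P/L_w = 19.3 / 19 = 1.016 kip/in (vertical).
Torsion M = P·e = 19.3 × 5.5 = 106.15 kip·in.
Critical point at (x, y) = (2.5, 4.75) from centroid. f_tx = M·y/J = 1.927 kip/in; f_ty = M·x/J = 1.014 kip/in.
Resultant f_max = √[f_tx² + (f_v + f_ty)²] = √[1.927² + (1.016 + 1.014)²] = 2.799 kip/in.
Capacity per unit length: r_n/Ω = (1/2.0) × 0.6 × 100 × (0.707 × 0.3125) = 6.628 kip/in.
2.799 ≤ 6.628 → adequate.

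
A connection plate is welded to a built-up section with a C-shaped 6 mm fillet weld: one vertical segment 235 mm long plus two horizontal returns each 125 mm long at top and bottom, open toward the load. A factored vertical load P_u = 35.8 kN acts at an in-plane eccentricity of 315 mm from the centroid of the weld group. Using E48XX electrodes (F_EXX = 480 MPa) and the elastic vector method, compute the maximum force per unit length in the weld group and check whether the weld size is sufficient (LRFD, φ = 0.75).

f_max ≈ 367 N/mm; adequate

Total weld length L_w = 485 mm. Treat welds as unit-width lines.
Centroid: x̄ = 2×125×62.5 / 485 = 32.22 mm from the vertical weld.
Polar moment about centroid: J = I_x + I_y = [235³/12 + 2×125×117.5²] + [235×32.22² + 2(125³/12 + 125×30.28²)] = 5332000 mm³.
Direct shear f_v = P/L_w = 35.8×10³ / 485 = 73.81 N/mm (vertical).
Torsion M = P·e = 35.8×10³ × 315 = 11277000 N·mm.
Critical point at (x, y) = (92.78, 117.5) from centroid. f_tx = M·y/J = 248.5 N/mm; f_ty = M·x/J = 196.2 N/mm.
Resultant f_max = √[f_tx² + (f_v + f_ty)²] = √[248.5² + (73.81 + 196.2)²] = 367 N/mm.
Capacity per unit length: φr_n = 0.75 × 0.6 × 480 × (0.707 × 6) = 916.3 N/mm.
367 ≤ 916.3 → adequate.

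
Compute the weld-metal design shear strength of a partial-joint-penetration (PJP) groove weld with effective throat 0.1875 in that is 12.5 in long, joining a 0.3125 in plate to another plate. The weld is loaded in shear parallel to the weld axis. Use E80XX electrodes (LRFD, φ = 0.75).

φR_n ≈ 84.4 kip

E80XX → F_EXX = 80 ksi.
Effective throat (given) t_e = 0.1875 in.
A_we = 0.1875 × 12.5 = 2.344 in².
F_nw = 0.6 F_EXX = 48 ksi.
φR_n = 0.75 × 48 × 2.344 = 84.38 kip.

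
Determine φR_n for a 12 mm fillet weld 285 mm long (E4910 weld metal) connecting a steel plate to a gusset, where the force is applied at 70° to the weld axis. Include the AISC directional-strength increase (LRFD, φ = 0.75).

E49XX → F_EXX = 490 MPa.
t_e = 0.707 × 12 = 8.484 mm; A_we = 8.484 × 285 = 2418 mm².
Directional factor: 1.0 + 0.5 sin^1.5(70°) = 1.455.
F_nw = 0.6 × 490 × 1.455 = 427.9 MPa.
φR_n = 0.75 × 427.9 × 2418 × 10⁻³ = 776 kN.

φR_n ≈ 776 kN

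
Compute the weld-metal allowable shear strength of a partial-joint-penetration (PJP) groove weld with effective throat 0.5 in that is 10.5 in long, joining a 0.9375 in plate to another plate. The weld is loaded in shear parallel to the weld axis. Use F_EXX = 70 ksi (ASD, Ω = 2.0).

Effective throat (given) t_e = 0.5 in.
A_we = 0.5 × 10.5 = 5.25 in².
F_nw = 0.6 F_EXX = 42 ksi.
R_n/Ω = (42 × 5.25) / 2.0 = 110.2 kip.

R_n/Ω ≈ 110 kip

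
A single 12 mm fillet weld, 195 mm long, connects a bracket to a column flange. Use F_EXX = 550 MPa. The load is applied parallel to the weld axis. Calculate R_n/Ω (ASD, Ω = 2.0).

Effective throat t_e = 0.707 × 12 = 8.484 mm.
Total length L = 195 mm; A_we = 8.484 × 195 = 1654 mm².
F_nw = 0.6 F_EXX = 0.6 × 550 = 330 MPa.
R_n = 330 × 1654 × 10⁻³ = 545.9 kN; R_n/Ω = 545.9/2.0 = 273 kN.

R_n/Ω ≈ 273 kN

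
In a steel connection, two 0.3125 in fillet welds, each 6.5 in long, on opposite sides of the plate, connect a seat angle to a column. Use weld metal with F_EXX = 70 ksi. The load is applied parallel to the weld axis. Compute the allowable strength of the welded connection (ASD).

R_n/Ω ≈ 60.3 kip

Effective throat t_e = 0.707 × 0.3125 = 0.2209 in.
Total length L = 13 in; A_we = 0.2209 × 13 = 2.872 in².
F_nw = 0.6 F_EXX = 0.6 × 70 = 42 ksi.
R_n = 42 × 2.872 = 120.6 kip; R_n/Ω = 120.6/2.0 = 60.32 kip.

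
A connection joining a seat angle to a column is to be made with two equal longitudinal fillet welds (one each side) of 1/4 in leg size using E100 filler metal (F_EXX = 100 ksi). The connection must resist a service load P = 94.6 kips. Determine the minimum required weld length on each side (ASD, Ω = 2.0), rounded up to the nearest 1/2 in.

Throat t_e = 0.707 × 0.25 = 0.1767 in.
r_n/Ω = (0.6 × 100 × 0.1767) / 2.0 = 5.302 kip/in.
L_req = P / (r_n/Ω) = 94.6 / 5.302 = 17.84 in total.
Per side: 17.84 / 2 = 8.92 in.
Round up → use L = 9 in on each side.

L = 9 in on each side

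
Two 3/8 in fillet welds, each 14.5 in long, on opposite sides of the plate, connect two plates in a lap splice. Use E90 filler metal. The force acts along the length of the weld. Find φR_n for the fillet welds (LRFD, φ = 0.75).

φR_n ≈ 311 kips

E90XX → F_EXX = 90 ksi.
Effective throat t_e = 0.707 × 0.375 = 0.2651 in.
Total length L = 29 in; A_we = 0.2651 × 29 = 7.689 in².
F_nw = 0.6 F_EXX = 0.6 × 90 = 54 ksi.
φR_n = 0.75 × 54 × 7.689 = 311.4 kips.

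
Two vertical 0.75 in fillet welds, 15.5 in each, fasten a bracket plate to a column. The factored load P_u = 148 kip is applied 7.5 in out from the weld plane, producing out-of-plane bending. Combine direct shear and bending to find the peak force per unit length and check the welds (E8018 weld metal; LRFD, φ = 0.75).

f_max ≈ 14.7 kip/in; adequate

E80XX → F_EXX = 80 ksi.
L_w = 2 × 15.5 = 31 in; section modulus (unit throat) S = 2 × L²/6 = 80.08 in².
Direct shear f_v = P/L_w = 148/31 = 4.774 kip/in.
Moment M = P × e = 148 × 7.5 = 1110 kip·in; bending f_b = M/S = 13.86 kip/in.
f_max = √(f_v² + f_b²) = √(4.774² + 13.86²) = 14.66 kip/in.
φr_n = 0.75 × 0.6 × 80 × (0.707 × 0.75) = 19.09 kip/in → adequate.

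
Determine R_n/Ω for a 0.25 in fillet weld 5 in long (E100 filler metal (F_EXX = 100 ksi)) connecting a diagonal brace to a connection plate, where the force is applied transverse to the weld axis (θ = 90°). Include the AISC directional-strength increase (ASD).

R_n/Ω ≈ 39.8 kip

t_e = 0.707 × 0.25 = 0.1767 in; A_we = 0.1767 × 5 = 0.8837 in².
Directional factor: 1.0 + 0.5 sin^1.5(90°) = 1.5.
F_nw = 0.6 × 100 × 1.5 = 90 ksi.
R_n/Ω = (90 × 0.8837) / 2.0 = 39.77 kip.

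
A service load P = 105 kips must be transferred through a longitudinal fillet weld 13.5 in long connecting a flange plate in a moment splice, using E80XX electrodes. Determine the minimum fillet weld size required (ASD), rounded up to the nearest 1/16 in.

w = 1/2 in

E80XX → F_EXX = 80 ksi.
Total weld length L = 13.5 in.
Required throat t_e = P × Ω / (0.6 F_EXX × L) = 105 × 2.0 / (0.6 × 80 × 13.5) = 0.3241 in.
Required leg w = t_e / 0.707 = 0.4584 in → use 1/2 in.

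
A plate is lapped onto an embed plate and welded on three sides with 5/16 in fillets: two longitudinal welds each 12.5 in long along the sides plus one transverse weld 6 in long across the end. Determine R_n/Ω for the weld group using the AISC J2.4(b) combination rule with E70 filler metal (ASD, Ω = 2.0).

E70XX → F_EXX = 70 ksi.
t_e = 0.707 × 0.3125 = 0.2209 in.
R_nwl = 0.6 × 70 × 0.2209 × 25 = 232 kip (longitudinal, 2 welds).
R_nwt = 0.6 × 70 × 0.2209 × 6 = 55.68 kip (transverse, base value).
(i) R_nwl + R_nwt = 287.7 kip; (ii) 0.85 R_nwl + 1.5 R_nwt = 280.7 kip.
R_n = max = 287.7 kip [governs: (i)]; R_n/Ω = 143.8 kip.

R_n/Ω ≈ 144 kip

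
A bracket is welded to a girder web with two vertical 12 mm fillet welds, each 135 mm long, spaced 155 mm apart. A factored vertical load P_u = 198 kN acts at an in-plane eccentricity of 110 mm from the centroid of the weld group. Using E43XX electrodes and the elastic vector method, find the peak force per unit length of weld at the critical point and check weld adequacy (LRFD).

E43XX → F_EXX = 430 MPa.
Total weld length L_w = 270 mm. Treat welds as unit-width lines.
Polar moment about centroid: J = 2[d³/12 + d(b/2)²] = 2[135³/12 + 135×77.5²] = 2032000 mm³.
Direct shear f_v = P/L_w = 198×10³ / 270 = 733.3 N/mm (vertical).
Torsion M = P·e = 198×10³ × 110 = 21780000 N·mm.
Critical point at (x, y) = (77.5, 67.5) from centroid. f_tx = M·y/J = 723.6 N/mm; f_ty = M·x/J = 830.8 N/mm.
Resultant f_max = √[f_tx² + (f_v + f_ty)²] = √[723.6² + (733.3 + 830.8)²] = 1723 N/mm.
Capacity per unit length: φr_n = 0.75 × 0.6 × 430 × (0.707 × 12) = 1642 N/mm.
1723 > 1642 → NOT adequate.

f_max ≈ 1720 N/mm; NOT adequate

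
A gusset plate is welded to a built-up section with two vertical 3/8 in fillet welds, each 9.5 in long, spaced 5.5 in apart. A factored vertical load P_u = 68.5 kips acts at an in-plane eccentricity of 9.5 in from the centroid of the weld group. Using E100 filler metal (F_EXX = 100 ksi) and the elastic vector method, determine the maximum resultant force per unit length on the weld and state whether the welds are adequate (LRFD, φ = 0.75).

f_max ≈ 14.6 kip/in; NOT adequate

Total weld length L_w = 19 in. Treat welds as unit-width lines.
Polar moment about centroid: J = 2[d³/12 + d(b/2)²] = 2[9.5³/12 + 9.5×2.75²] = 286.6 in³.
Direct shear f_v = P/L_w = 68.5 / 19 = 3.605 kip/in (vertical).
Torsion M = P·e = 68.5 × 9.5 = 650.75 kip·in.
Critical point at (x, y) = (2.75, 4.75) from centroid. f_tx = M·y/J = 10.79 kip/in; f_ty = M·x/J = 6.244 kip/in.
Resultant f_max = √[f_tx² + (f_v + f_ty)²] = √[10.79² + (3.605 + 6.244)²] = 14.61 kip/in.
Capacity per unit length: φr_n = 0.75 × 0.6 × 100 × (0.707 × 0.375) = 11.93 kip/in.
14.61 > 11.93 → NOT adequate.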